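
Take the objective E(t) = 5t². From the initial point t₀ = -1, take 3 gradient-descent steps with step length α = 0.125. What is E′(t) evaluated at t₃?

E′(t) = 10t
Step 1: E′(-1) = -10; t₁ = -1 − 0.125·(-10) = 0.25
Step 2: E′(0.25) = 2.5; t₂ = 0.25 − 0.125·2.5 = -0.0625
Step 3: E′(-0.0625) = -0.625; t₃ = -0.0625 − 0.125·(-0.625) = 0.015625
E′(t) at (0.015625) = 0.15625

0.15625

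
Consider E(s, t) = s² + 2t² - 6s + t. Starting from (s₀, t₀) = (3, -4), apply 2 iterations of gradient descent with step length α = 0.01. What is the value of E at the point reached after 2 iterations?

14.762872

∇E = (2s - 6, 4t + 1)
(s₁, t₁) = (3, -4) − 0.01·(0, -15) = (3, -3.85)
(s₂, t₂) = (3, -3.85) − 0.01·(0, -14.4) = (3, -3.706)
E(3, -3.706) = 14.762872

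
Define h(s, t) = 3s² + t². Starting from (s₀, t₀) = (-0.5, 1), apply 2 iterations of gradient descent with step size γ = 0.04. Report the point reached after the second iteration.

(-0.2888, 0.8464)

∇h = (6s, 2t)
Step 1: at (-0.5, 1), ∇h = (-3, 2) → (-0.5, 1) − 0.04·(-3, 2) = (-0.38, 0.92)
Step 2: at (-0.38, 0.92), ∇h = (-2.28, 1.84) → (-0.38, 0.92) − 0.04·(-2.28, 1.84) = (-0.2888, 0.8464)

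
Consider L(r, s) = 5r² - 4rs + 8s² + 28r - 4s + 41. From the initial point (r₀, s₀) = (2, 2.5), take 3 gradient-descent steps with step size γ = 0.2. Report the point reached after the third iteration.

(-0.608, -8.092)

∇L = (10r - 4s + 28, -4r + 16s - 4)
Step 1: at (2, 2.5), ∇L = (38, 28) → (2, 2.5) − 0.2·(38, 28) = (-5.6, -3.1)
Step 2: at (-5.6, -3.1), ∇L = (-15.6, -31.2) → (-5.6, -3.1) − 0.2·(-15.6, -31.2) = (-2.48, 3.14)
Step 3: at (-2.48, 3.14), ∇L = (-9.36, 56.16) → (-2.48, 3.14) − 0.2·(-9.36, 56.16) = (-0.608, -8.092)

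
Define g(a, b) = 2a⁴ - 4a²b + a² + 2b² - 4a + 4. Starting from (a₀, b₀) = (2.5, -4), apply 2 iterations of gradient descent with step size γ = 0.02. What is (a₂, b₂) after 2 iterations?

∇g = (8a³ - 8ab + 2a - 4, -4a² + 4b)
Step 1: at (2.5, -4), ∇g = (206, -41) → (2.5, -4) − 0.02·(206, -41) = (-1.62, -3.18)
Step 2: at (-1.62, -3.18), ∇g = (-82.465024, -23.2176) → (-1.62, -3.18) − 0.02·(-82.465024, -23.2176) = (0.02930048, -2.715648)

(0.02930048, -2.715648)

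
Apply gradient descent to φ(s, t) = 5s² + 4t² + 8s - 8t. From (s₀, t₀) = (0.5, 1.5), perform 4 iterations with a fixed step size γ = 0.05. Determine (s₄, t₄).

(-0.71875, 1.0648)

∇φ = (10s + 8, 8t - 8)
(s₁, t₁) = (0.5, 1.5) − 0.05·(13, 4) = (-0.15, 1.3)
(s₂, t₂) = (-0.15, 1.3) − 0.05·(6.5, 2.4) = (-0.475, 1.18)
(s₃, t₃) = (-0.475, 1.18) − 0.05·(3.25, 1.44) = (-0.6375, 1.108)
(s₄, t₄) = (-0.6375, 1.108) − 0.05·(1.625, 0.864) = (-0.71875, 1.0648)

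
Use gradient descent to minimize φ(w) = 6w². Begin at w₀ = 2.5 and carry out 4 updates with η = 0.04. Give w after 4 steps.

φ′(w) = 12w
w₁ = 2.5 − 0.04·30 = 1.3
w₂ = 1.3 − 0.04·15.6 = 0.676
w₃ = 0.676 − 0.04·8.112 = 0.35152
w₄ = 0.35152 − 0.04·4.21824 = 0.1827904

0.1827904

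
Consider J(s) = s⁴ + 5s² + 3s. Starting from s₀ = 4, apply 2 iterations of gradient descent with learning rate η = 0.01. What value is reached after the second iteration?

0.83778796

J′(s) = 4s³ + 10s + 3
s₁ = 4 − 0.01·299 = 1.01
s₂ = 1.01 − 0.01·17.221204 = 0.83778796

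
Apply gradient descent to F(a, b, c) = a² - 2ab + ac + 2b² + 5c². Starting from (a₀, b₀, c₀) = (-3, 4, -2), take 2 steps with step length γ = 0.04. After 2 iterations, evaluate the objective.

∇F = (2a - 2b + c, -2a + 4b, a + 10c)
Step 1: at (-3, 4, -2), ∇F = (-16, 22, -23) → (-3, 4, -2) − 0.04·(-16, 22, -23) = (-2.36, 3.12, -1.08)
Step 2: at (-2.36, 3.12, -1.08), ∇F = (-12.04, 17.2, -13.16) → (-2.36, 3.12, -1.08) − 0.04·(-12.04, 17.2, -13.16) = (-1.8784, 2.432, -0.5536)
F(-1.8784, 2.432, -0.5536) = 27.0664192

27.0664192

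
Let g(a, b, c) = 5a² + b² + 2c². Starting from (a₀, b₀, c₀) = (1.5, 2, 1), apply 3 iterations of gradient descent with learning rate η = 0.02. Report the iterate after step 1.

(1.2, 1.92, 0.92)

∇g = (10a, 2b, 4c)
(a₁, b₁, c₁) = (1.5, 2, 1) − 0.02·(15, 4, 4) = (1.2, 1.92, 0.92)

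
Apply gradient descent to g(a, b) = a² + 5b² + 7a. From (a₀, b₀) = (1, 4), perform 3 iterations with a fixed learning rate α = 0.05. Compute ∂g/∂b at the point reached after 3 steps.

∇g = (2a + 7, 10b)
(a₁, b₁) = (1, 4) − 0.05·(9, 40) = (0.55, 2)
(a₂, b₂) = (0.55, 2) − 0.05·(8.1, 20) = (0.145, 1)
(a₃, b₃) = (0.145, 1) − 0.05·(7.29, 10) = (-0.2195, 0.5)
∂g/∂b at (-0.2195, 0.5) = 5

5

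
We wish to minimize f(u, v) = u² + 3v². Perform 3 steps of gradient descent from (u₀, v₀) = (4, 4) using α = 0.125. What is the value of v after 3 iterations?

∇f = (2u, 6v)
(u₁, v₁) = (4, 4) − 0.125·(8, 24) = (3, 1)
(u₂, v₂) = (3, 1) − 0.125·(6, 6) = (2.25, 0.25)
(u₃, v₃) = (2.25, 0.25) − 0.125·(4.5, 1.5) = (1.6875, 0.0625)
v = 0.0625

0.0625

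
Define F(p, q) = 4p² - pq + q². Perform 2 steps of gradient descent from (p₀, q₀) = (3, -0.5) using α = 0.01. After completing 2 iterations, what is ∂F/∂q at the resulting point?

-3.3765

∇F = (8p - q, -p + 2q)
Step 1: at (3, -0.5), ∇F = (24.5, -4) → (3, -0.5) − 0.01·(24.5, -4) = (2.755, -0.46)
Step 2: at (2.755, -0.46), ∇F = (22.5, -3.675) → (2.755, -0.46) − 0.01·(22.5, -3.675) = (2.53, -0.42325)
∂F/∂q at (2.53, -0.42325) = -3.3765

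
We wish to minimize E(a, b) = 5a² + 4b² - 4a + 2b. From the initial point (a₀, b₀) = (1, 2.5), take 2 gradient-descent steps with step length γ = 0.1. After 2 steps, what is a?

0.4

∇E = (10a - 4, 8b + 2)
(a₁, b₁) = (1, 2.5) − 0.1·(6, 22) = (0.4, 0.3)
(a₂, b₂) = (0.4, 0.3) − 0.1·(0, 4.4) = (0.4, -0.14)
a = 0.4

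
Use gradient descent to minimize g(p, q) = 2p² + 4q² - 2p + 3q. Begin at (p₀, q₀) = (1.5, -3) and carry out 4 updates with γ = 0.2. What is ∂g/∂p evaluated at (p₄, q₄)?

∇g = (4p - 2, 8q + 3)
(p₁, q₁) = (1.5, -3) − 0.2·(4, -21) = (0.7, 1.2)
(p₂, q₂) = (0.7, 1.2) − 0.2·(0.8, 12.6) = (0.54, -1.32)
(p₃, q₃) = (0.54, -1.32) − 0.2·(0.16, -7.56) = (0.508, 0.192)
(p₄, q₄) = (0.508, 0.192) − 0.2·(0.032, 4.536) = (0.5016, -0.7152)
∂g/∂p at (0.5016, -0.7152) = 0.0064

0.0064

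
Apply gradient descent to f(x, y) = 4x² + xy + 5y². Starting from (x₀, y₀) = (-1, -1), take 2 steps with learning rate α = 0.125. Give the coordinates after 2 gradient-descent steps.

∇f = (8x + y, x + 10y)
Step 1: at (-1, -1), ∇f = (-9, -11) → (-1, -1) − 0.125·(-9, -11) = (0.125, 0.375)
Step 2: at (0.125, 0.375), ∇f = (1.375, 3.875) → (0.125, 0.375) − 0.125·(1.375, 3.875) = (-0.046875, -0.109375)

(-0.046875, -0.109375)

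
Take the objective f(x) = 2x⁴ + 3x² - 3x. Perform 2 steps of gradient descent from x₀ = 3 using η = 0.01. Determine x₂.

0.65231928

f′(x) = 8x³ + 6x - 3
Step 1: f′(3) = 231; x₁ = 3 − 0.01·231 = 0.69
Step 2: f′(0.69) = 3.768072; x₂ = 0.69 − 0.01·3.768072 = 0.65231928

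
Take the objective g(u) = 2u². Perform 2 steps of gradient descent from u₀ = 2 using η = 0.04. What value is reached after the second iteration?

g′(u) = 4u
Step 1: g′(2) = 8; u₁ = 2 − 0.04·8 = 1.68
Step 2: g′(1.68) = 6.72; u₂ = 1.68 − 0.04·6.72 = 1.4112

1.4112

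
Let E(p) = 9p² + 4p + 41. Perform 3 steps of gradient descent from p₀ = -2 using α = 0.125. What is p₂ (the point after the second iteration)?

E′(p) = 18p + 4
p₁ = -2 − 0.125·(-32) = 2
p₂ = 2 − 0.125·40 = -3

-3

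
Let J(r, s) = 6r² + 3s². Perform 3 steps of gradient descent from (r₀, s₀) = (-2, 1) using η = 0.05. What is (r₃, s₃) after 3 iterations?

(-0.128, 0.343)

∇J = (12r, 6s)
(r₁, s₁) = (-2, 1) − 0.05·(-24, 6) = (-0.8, 0.7)
(r₂, s₂) = (-0.8, 0.7) − 0.05·(-9.6, 4.2) = (-0.32, 0.49)
(r₃, s₃) = (-0.32, 0.49) − 0.05·(-3.84, 2.94) = (-0.128, 0.343)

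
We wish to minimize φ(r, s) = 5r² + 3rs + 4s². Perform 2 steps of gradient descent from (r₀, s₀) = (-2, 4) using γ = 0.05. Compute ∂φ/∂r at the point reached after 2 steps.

-6.47

∇φ = (10r + 3s, 3r + 8s)
Step 1: at (-2, 4), ∇φ = (-8, 26) → (-2, 4) − 0.05·(-8, 26) = (-1.6, 2.7)
Step 2: at (-1.6, 2.7), ∇φ = (-7.9, 16.8) → (-1.6, 2.7) − 0.05·(-7.9, 16.8) = (-1.205, 1.86)
∂φ/∂r at (-1.205, 1.86) = -6.47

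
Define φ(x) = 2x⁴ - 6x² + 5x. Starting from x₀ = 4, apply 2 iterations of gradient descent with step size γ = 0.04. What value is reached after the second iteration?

φ′(x) = 8x³ - 12x + 5
Step 1: φ′(4) = 469; x₁ = 4 − 0.04·469 = -14.76
Step 2: φ′(-14.76) = -25542.505408; x₂ = -14.76 − 0.04·(-25542.505408) = 1006.94021632

1006.94021632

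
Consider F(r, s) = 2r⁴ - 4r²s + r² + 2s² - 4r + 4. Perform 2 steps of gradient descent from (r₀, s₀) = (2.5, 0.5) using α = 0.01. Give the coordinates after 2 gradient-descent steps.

∇F = (8r³ - 8rs + 2r - 4, -4r² + 4s)
Step 1: at (2.5, 0.5), ∇F = (116, -23) → (2.5, 0.5) − 0.01·(116, -23) = (1.34, 0.73)
Step 2: at (1.34, 0.73), ∇F = (10.103232, -4.2624) → (1.34, 0.73) − 0.01·(10.103232, -4.2624) = (1.23896768, 0.772624)

(1.23896768, 0.772624)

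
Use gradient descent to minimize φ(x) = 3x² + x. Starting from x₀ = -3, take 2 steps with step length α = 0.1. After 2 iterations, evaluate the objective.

0.5332

φ′(x) = 6x + 1
x₁ = -3 − 0.1·(-17) = -1.3
x₂ = -1.3 − 0.1·(-6.8) = -0.62
φ(-0.62) = 0.5332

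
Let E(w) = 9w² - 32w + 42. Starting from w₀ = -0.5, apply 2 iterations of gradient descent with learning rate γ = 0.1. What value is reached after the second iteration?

0.32

E′(w) = 18w - 32
w₁ = -0.5 − 0.1·(-41) = 3.6
w₂ = 3.6 − 0.1·32.8 = 0.32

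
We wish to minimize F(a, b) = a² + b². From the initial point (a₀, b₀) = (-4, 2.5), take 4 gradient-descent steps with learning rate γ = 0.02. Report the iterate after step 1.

∇F = (2a, 2b)
(a₁, b₁) = (-4, 2.5) − 0.02·(-8, 5) = (-3.84, 2.4)

(-3.84, 2.4)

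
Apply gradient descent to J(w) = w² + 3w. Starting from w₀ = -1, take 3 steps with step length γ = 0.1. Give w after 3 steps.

J′(w) = 2w + 3
Step 1: J′(-1) = 1; w₁ = -1 − 0.1·1 = -1.1
Step 2: J′(-1.1) = 0.8; w₂ = -1.1 − 0.1·0.8 = -1.18
Step 3: J′(-1.18) = 0.64; w₃ = -1.18 − 0.1·0.64 = -1.244

-1.244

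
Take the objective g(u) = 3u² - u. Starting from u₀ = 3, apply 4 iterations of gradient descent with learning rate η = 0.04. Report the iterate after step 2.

1.8032

g′(u) = 6u - 1
Step 1: g′(3) = 17; u₁ = 3 − 0.04·17 = 2.32
Step 2: g′(2.32) = 12.92; u₂ = 2.32 − 0.04·12.92 = 1.8032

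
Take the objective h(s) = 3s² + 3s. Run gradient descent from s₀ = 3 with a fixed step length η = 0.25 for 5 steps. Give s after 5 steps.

h′(s) = 6s + 3
s₁ = 3 − 0.25·21 = -2.25
s₂ = -2.25 − 0.25·(-10.5) = 0.375
s₃ = 0.375 − 0.25·5.25 = -0.9375
s₄ = -0.9375 − 0.25·(-2.625) = -0.28125
s₅ = -0.28125 − 0.25·1.3125 = -0.609375

-0.609375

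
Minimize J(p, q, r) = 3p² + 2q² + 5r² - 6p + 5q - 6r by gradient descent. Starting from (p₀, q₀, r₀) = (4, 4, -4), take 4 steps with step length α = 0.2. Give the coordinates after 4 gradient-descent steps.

∇J = (6p - 6, 4q + 5, 10r - 6)
Step 1: at (4, 4, -4), ∇J = (18, 21, -46) → (4, 4, -4) − 0.2·(18, 21, -46) = (0.4, -0.2, 5.2)
Step 2: at (0.4, -0.2, 5.2), ∇J = (-3.6, 4.2, 46) → (0.4, -0.2, 5.2) − 0.2·(-3.6, 4.2, 46) = (1.12, -1.04, -4)
Step 3: at (1.12, -1.04, -4), ∇J = (0.72, 0.84, -46) → (1.12, -1.04, -4) − 0.2·(0.72, 0.84, -46) = (0.976, -1.208, 5.2)
Step 4: at (0.976, -1.208, 5.2), ∇J = (-0.144, 0.168, 46) → (0.976, -1.208, 5.2) − 0.2·(-0.144, 0.168, 46) = (1.0048, -1.2416, -4)

(1.0048, -1.2416, -4)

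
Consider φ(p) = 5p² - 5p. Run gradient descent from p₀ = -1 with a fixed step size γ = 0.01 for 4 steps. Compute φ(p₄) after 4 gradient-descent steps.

3.5927561125

φ′(p) = 10p - 5
Step 1: φ′(-1) = -15; p₁ = -1 − 0.01·(-15) = -0.85
Step 2: φ′(-0.85) = -13.5; p₂ = -0.85 − 0.01·(-13.5) = -0.715
Step 3: φ′(-0.715) = -12.15; p₃ = -0.715 − 0.01·(-12.15) = -0.5935
Step 4: φ′(-0.5935) = -10.935; p₄ = -0.5935 − 0.01·(-10.935) = -0.48415
φ(-0.48415) = 3.5927561125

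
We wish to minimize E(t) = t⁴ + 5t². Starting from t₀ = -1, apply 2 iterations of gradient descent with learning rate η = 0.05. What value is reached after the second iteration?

-0.1446

E′(t) = 4t³ + 10t
t₁ = -1 − 0.05·(-14) = -0.3
t₂ = -0.3 − 0.05·(-3.108) = -0.1446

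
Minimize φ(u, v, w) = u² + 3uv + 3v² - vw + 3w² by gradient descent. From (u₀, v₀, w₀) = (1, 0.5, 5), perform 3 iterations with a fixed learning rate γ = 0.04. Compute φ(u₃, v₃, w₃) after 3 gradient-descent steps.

15.614939452416

∇φ = (2u + 3v, 3u + 6v - w, -v + 6w)
(u₁, v₁, w₁) = (1, 0.5, 5) − 0.04·(3.5, 1, 29.5) = (0.86, 0.46, 3.82)
(u₂, v₂, w₂) = (0.86, 0.46, 3.82) − 0.04·(3.1, 1.52, 22.46) = (0.736, 0.3992, 2.9216)
(u₃, v₃, w₃) = (0.736, 0.3992, 2.9216) − 0.04·(2.6696, 1.6816, 17.1304) = (0.629216, 0.331936, 2.236384)
φ(0.629216, 0.331936, 2.236384) = 15.614939452416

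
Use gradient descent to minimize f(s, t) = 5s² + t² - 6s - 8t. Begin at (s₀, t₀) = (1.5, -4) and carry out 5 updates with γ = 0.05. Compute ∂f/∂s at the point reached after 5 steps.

∇f = (10s - 6, 2t - 8)
Step 1: at (1.5, -4), ∇f = (9, -16) → (1.5, -4) − 0.05·(9, -16) = (1.05, -3.2)
Step 2: at (1.05, -3.2), ∇f = (4.5, -14.4) → (1.05, -3.2) − 0.05·(4.5, -14.4) = (0.825, -2.48)
Step 3: at (0.825, -2.48), ∇f = (2.25, -12.96) → (0.825, -2.48) − 0.05·(2.25, -12.96) = (0.7125, -1.832)
Step 4: at (0.7125, -1.832), ∇f = (1.125, -11.664) → (0.7125, -1.832) − 0.05·(1.125, -11.664) = (0.65625, -1.2488)
Step 5: at (0.65625, -1.2488), ∇f = (0.5625, -10.4976) → (0.65625, -1.2488) − 0.05·(0.5625, -10.4976) = (0.628125, -0.72392)
∂f/∂s at (0.628125, -0.72392) = 0.28125

0.28125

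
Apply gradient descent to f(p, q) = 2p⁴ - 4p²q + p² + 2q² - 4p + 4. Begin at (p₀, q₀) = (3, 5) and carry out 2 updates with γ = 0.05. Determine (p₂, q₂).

(-3.1744, 5.362)

∇f = (8p³ - 8pq + 2p - 4, -4p² + 4q)
(p₁, q₁) = (3, 5) − 0.05·(98, -16) = (-1.9, 5.8)
(p₂, q₂) = (-1.9, 5.8) − 0.05·(25.488, 8.76) = (-3.1744, 5.362)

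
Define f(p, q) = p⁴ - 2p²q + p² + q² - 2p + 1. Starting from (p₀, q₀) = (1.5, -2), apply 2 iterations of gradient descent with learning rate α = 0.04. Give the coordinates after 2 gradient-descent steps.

(0.35430656, -1.511712)

∇f = (4p³ - 4pq + 2p - 2, -2p² + 2q)
(p₁, q₁) = (1.5, -2) − 0.04·(26.5, -8.5) = (0.44, -1.66)
(p₂, q₂) = (0.44, -1.66) − 0.04·(2.142336, -3.7072) = (0.35430656, -1.511712)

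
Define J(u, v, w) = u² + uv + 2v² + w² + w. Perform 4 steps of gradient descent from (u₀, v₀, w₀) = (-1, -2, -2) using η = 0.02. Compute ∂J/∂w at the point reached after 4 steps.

-2.54803968

∇J = (2u + v, u + 4v, 2w + 1)
Step 1: at (-1, -2, -2), ∇J = (-4, -9, -3) → (-1, -2, -2) − 0.02·(-4, -9, -3) = (-0.92, -1.82, -1.94)
Step 2: at (-0.92, -1.82, -1.94), ∇J = (-3.66, -8.2, -2.88) → (-0.92, -1.82, -1.94) − 0.02·(-3.66, -8.2, -2.88) = (-0.8468, -1.656, -1.8824)
Step 3: at (-0.8468, -1.656, -1.8824), ∇J = (-3.3496, -7.4708, -2.7648) → (-0.8468, -1.656, -1.8824) − 0.02·(-3.3496, -7.4708, -2.7648) = (-0.779808, -1.506584, -1.827104)
Step 4: at (-0.779808, -1.506584, -1.827104), ∇J = (-3.0662, -6.806144, -2.654208) → (-0.779808, -1.506584, -1.827104) − 0.02·(-3.0662, -6.806144, -2.654208) = (-0.718484, -1.37046112, -1.77401984)
∂J/∂w at (-0.718484, -1.37046112, -1.77401984) = -2.54803968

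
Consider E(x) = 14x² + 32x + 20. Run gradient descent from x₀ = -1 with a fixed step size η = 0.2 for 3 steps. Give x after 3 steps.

-15.048

E′(x) = 28x + 32
Step 1: E′(-1) = 4; x₁ = -1 − 0.2·4 = -1.8
Step 2: E′(-1.8) = -18.4; x₂ = -1.8 − 0.2·(-18.4) = 1.88
Step 3: E′(1.88) = 84.64; x₃ = 1.88 − 0.2·84.64 = -15.048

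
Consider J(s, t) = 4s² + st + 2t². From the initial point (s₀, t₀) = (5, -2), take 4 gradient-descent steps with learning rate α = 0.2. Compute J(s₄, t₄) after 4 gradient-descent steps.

∇J = (8s + t, s + 4t)
(s₁, t₁) = (5, -2) − 0.2·(38, -3) = (-2.6, -1.4)
(s₂, t₂) = (-2.6, -1.4) − 0.2·(-22.2, -8.2) = (1.84, 0.24)
(s₃, t₃) = (1.84, 0.24) − 0.2·(14.96, 2.8) = (-1.152, -0.32)
(s₄, t₄) = (-1.152, -0.32) − 0.2·(-9.536, -2.432) = (0.7552, 0.1664)
J(0.7552, 0.1664) = 2.46235136

2.46235136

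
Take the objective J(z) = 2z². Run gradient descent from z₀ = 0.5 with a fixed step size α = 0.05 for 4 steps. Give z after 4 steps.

0.2048

J′(z) = 4z
z₁ = 0.5 − 0.05·2 = 0.4
z₂ = 0.4 − 0.05·1.6 = 0.32
z₃ = 0.32 − 0.05·1.28 = 0.256
z₄ = 0.256 − 0.05·1.024 = 0.2048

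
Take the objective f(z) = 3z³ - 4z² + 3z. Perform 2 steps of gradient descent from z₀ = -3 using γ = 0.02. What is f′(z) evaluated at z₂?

f′(z) = 9z² - 8z + 3
z₁ = -3 − 0.02·108 = -5.16
z₂ = -5.16 − 0.02·283.9104 = -10.838208
f′(z) at (-10.838208) = 1146.906437861376

1146.906437861376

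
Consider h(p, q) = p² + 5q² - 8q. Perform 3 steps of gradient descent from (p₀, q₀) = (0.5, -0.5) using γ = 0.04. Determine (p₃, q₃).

(0.389344, 0.5192)

∇h = (2p, 10q - 8)
Step 1: at (0.5, -0.5), ∇h = (1, -13) → (0.5, -0.5) − 0.04·(1, -13) = (0.46, 0.02)
Step 2: at (0.46, 0.02), ∇h = (0.92, -7.8) → (0.46, 0.02) − 0.04·(0.92, -7.8) = (0.4232, 0.332)
Step 3: at (0.4232, 0.332), ∇h = (0.8464, -4.68) → (0.4232, 0.332) − 0.04·(0.8464, -4.68) = (0.389344, 0.5192)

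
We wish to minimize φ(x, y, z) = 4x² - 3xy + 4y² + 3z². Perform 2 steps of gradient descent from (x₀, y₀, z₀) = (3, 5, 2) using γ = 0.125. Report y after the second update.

∇φ = (8x - 3y, -3x + 8y, 6z)
Step 1: at (3, 5, 2), ∇φ = (9, 31, 12) → (3, 5, 2) − 0.125·(9, 31, 12) = (1.875, 1.125, 0.5)
Step 2: at (1.875, 1.125, 0.5), ∇φ = (11.625, 3.375, 3) → (1.875, 1.125, 0.5) − 0.125·(11.625, 3.375, 3) = (0.421875, 0.703125, 0.125)
y = 0.703125

0.703125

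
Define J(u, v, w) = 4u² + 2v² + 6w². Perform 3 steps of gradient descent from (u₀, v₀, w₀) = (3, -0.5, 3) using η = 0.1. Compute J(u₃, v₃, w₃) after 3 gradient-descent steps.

0.029088

∇J = (8u, 4v, 12w)
(u₁, v₁, w₁) = (3, -0.5, 3) − 0.1·(24, -2, 36) = (0.6, -0.3, -0.6)
(u₂, v₂, w₂) = (0.6, -0.3, -0.6) − 0.1·(4.8, -1.2, -7.2) = (0.12, -0.18, 0.12)
(u₃, v₃, w₃) = (0.12, -0.18, 0.12) − 0.1·(0.96, -0.72, 1.44) = (0.024, -0.108, -0.024)
J(0.024, -0.108, -0.024) = 0.029088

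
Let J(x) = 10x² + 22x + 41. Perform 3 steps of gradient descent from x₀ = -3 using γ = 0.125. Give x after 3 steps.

J′(x) = 20x + 22
Step 1: J′(-3) = -38; x₁ = -3 − 0.125·(-38) = 1.75
Step 2: J′(1.75) = 57; x₂ = 1.75 − 0.125·57 = -5.375
Step 3: J′(-5.375) = -85.5; x₃ = -5.375 − 0.125·(-85.5) = 5.3125

5.3125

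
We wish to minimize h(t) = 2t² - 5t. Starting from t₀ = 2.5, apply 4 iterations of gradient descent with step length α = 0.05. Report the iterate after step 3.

1.89

h′(t) = 4t - 5
t₁ = 2.5 − 0.05·5 = 2.25
t₂ = 2.25 − 0.05·4 = 2.05
t₃ = 2.05 − 0.05·3.2 = 1.89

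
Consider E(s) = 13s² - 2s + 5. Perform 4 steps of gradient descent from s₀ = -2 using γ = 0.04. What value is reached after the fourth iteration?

E′(s) = 26s - 2
Step 1: E′(-2) = -54; s₁ = -2 − 0.04·(-54) = 0.16
Step 2: E′(0.16) = 2.16; s₂ = 0.16 − 0.04·2.16 = 0.0736
Step 3: E′(0.0736) = -0.0864; s₃ = 0.0736 − 0.04·(-0.0864) = 0.077056
Step 4: E′(0.077056) = 0.003456; s₄ = 0.077056 − 0.04·0.003456 = 0.07691776

0.07691776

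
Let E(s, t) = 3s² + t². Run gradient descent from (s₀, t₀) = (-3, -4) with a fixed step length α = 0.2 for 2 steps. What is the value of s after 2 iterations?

-0.12

∇E = (6s, 2t)
Step 1: at (-3, -4), ∇E = (-18, -8) → (-3, -4) − 0.2·(-18, -8) = (0.6, -2.4)
Step 2: at (0.6, -2.4), ∇E = (3.6, -4.8) → (0.6, -2.4) − 0.2·(3.6, -4.8) = (-0.12, -1.44)
s = -0.12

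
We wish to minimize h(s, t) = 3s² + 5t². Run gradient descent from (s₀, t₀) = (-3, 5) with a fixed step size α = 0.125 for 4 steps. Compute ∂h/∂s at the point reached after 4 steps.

-0.0703125

∇h = (6s, 10t)
(s₁, t₁) = (-3, 5) − 0.125·(-18, 50) = (-0.75, -1.25)
(s₂, t₂) = (-0.75, -1.25) − 0.125·(-4.5, -12.5) = (-0.1875, 0.3125)
(s₃, t₃) = (-0.1875, 0.3125) − 0.125·(-1.125, 3.125) = (-0.046875, -0.078125)
(s₄, t₄) = (-0.046875, -0.078125) − 0.125·(-0.28125, -0.78125) = (-0.01171875, 0.01953125)
∂h/∂s at (-0.01171875, 0.01953125) = -0.0703125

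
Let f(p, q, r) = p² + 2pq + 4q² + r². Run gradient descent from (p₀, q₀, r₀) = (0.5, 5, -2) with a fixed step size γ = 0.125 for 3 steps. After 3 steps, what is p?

∇f = (2p + 2q, 2p + 8q, 2r)
Step 1: at (0.5, 5, -2), ∇f = (11, 41, -4) → (0.5, 5, -2) − 0.125·(11, 41, -4) = (-0.875, -0.125, -1.5)
Step 2: at (-0.875, -0.125, -1.5), ∇f = (-2, -2.75, -3) → (-0.875, -0.125, -1.5) − 0.125·(-2, -2.75, -3) = (-0.625, 0.21875, -1.125)
Step 3: at (-0.625, 0.21875, -1.125), ∇f = (-0.8125, 0.5, -2.25) → (-0.625, 0.21875, -1.125) − 0.125·(-0.8125, 0.5, -2.25) = (-0.5234375, 0.15625, -0.84375)
p = -0.5234375

-0.5234375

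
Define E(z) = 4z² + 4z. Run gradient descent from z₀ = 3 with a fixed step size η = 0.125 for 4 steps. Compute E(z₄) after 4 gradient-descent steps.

-1

E′(z) = 8z + 4
z₁ = 3 − 0.125·28 = -0.5
z₂ = -0.5 − 0.125·0 = -0.5
z₃ = -0.5 − 0.125·0 = -0.5
z₄ = -0.5 − 0.125·0 = -0.5
E(-0.5) = -1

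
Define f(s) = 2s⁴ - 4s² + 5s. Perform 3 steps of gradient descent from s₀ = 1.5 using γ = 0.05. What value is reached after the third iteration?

0.2844

f′(s) = 8s³ - 8s + 5
Step 1: f′(1.5) = 20; s₁ = 1.5 − 0.05·20 = 0.5
Step 2: f′(0.5) = 2; s₂ = 0.5 − 0.05·2 = 0.4
Step 3: f′(0.4) = 2.312; s₃ = 0.4 − 0.05·2.312 = 0.2844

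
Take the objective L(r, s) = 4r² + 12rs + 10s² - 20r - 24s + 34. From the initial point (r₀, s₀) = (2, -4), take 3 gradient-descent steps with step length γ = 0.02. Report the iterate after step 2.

∇L = (8r + 12s - 20, 12r + 20s - 24)
Step 1: at (2, -4), ∇L = (-52, -80) → (2, -4) − 0.02·(-52, -80) = (3.04, -2.4)
Step 2: at (3.04, -2.4), ∇L = (-24.48, -35.52) → (3.04, -2.4) − 0.02·(-24.48, -35.52) = (3.5296, -1.6896)

(3.5296, -1.6896)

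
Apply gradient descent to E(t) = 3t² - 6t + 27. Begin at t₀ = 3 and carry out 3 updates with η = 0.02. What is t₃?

2.362944

E′(t) = 6t - 6
Step 1: E′(3) = 12; t₁ = 3 − 0.02·12 = 2.76
Step 2: E′(2.76) = 10.56; t₂ = 2.76 − 0.02·10.56 = 2.5488
Step 3: E′(2.5488) = 9.2928; t₃ = 2.5488 − 0.02·9.2928 = 2.362944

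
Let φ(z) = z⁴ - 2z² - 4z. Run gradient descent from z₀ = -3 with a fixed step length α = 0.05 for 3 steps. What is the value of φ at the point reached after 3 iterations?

-5.6064

φ′(z) = 4z³ - 4z - 4
Step 1: φ′(-3) = -100; z₁ = -3 − 0.05·(-100) = 2
Step 2: φ′(2) = 20; z₂ = 2 − 0.05·20 = 1
Step 3: φ′(1) = -4; z₃ = 1 − 0.05·(-4) = 1.2
φ(1.2) = -5.6064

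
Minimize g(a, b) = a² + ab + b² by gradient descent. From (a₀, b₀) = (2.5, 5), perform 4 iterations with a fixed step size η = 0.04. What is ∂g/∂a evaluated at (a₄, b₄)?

5.6848896

∇g = (2a + b, a + 2b)
(a₁, b₁) = (2.5, 5) − 0.04·(10, 12.5) = (2.1, 4.5)
(a₂, b₂) = (2.1, 4.5) − 0.04·(8.7, 11.1) = (1.752, 4.056)
(a₃, b₃) = (1.752, 4.056) − 0.04·(7.56, 9.864) = (1.4496, 3.66144)
(a₄, b₄) = (1.4496, 3.66144) − 0.04·(6.56064, 8.77248) = (1.1871744, 3.3105408)
∂g/∂a at (1.1871744, 3.3105408) = 5.6848896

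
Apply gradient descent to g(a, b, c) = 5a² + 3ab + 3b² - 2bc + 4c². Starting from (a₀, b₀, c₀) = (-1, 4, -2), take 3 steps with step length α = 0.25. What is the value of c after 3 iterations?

∇g = (10a + 3b, 3a + 6b - 2c, -2b + 8c)
Step 1: at (-1, 4, -2), ∇g = (2, 25, -24) → (-1, 4, -2) − 0.25·(2, 25, -24) = (-1.5, -2.25, 4)
Step 2: at (-1.5, -2.25, 4), ∇g = (-21.75, -26, 36.5) → (-1.5, -2.25, 4) − 0.25·(-21.75, -26, 36.5) = (3.9375, 4.25, -5.125)
Step 3: at (3.9375, 4.25, -5.125), ∇g = (52.125, 47.5625, -49.5) → (3.9375, 4.25, -5.125) − 0.25·(52.125, 47.5625, -49.5) = (-9.09375, -7.640625, 7.25)
c = 7.25

7.25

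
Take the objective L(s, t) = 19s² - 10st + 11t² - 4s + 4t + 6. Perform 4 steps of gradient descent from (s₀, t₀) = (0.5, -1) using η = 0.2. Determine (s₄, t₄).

(2227.732, -1093.4224)

∇L = (38s - 10t - 4, -10s + 22t + 4)
Step 1: at (0.5, -1), ∇L = (25, -23) → (0.5, -1) − 0.2·(25, -23) = (-4.5, 3.6)
Step 2: at (-4.5, 3.6), ∇L = (-211, 128.2) → (-4.5, 3.6) − 0.2·(-211, 128.2) = (37.7, -22.04)
Step 3: at (37.7, -22.04), ∇L = (1649, -857.88) → (37.7, -22.04) − 0.2·(1649, -857.88) = (-292.1, 149.536)
Step 4: at (-292.1, 149.536), ∇L = (-12599.16, 6214.792) → (-292.1, 149.536) − 0.2·(-12599.16, 6214.792) = (2227.732, -1093.4224)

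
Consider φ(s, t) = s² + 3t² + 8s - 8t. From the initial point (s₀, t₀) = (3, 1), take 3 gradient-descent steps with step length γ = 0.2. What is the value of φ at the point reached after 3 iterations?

-19.047168

∇φ = (2s + 8, 6t - 8)
(s₁, t₁) = (3, 1) − 0.2·(14, -2) = (0.2, 1.4)
(s₂, t₂) = (0.2, 1.4) − 0.2·(8.4, 0.4) = (-1.48, 1.32)
(s₃, t₃) = (-1.48, 1.32) − 0.2·(5.04, -0.08) = (-2.488, 1.336)
φ(-2.488, 1.336) = -19.047168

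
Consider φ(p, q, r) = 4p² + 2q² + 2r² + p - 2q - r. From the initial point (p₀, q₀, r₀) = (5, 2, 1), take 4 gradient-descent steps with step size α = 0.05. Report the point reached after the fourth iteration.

∇φ = (8p + 1, 4q - 2, 4r - 1)
Step 1: at (5, 2, 1), ∇φ = (41, 6, 3) → (5, 2, 1) − 0.05·(41, 6, 3) = (2.95, 1.7, 0.85)
Step 2: at (2.95, 1.7, 0.85), ∇φ = (24.6, 4.8, 2.4) → (2.95, 1.7, 0.85) − 0.05·(24.6, 4.8, 2.4) = (1.72, 1.46, 0.73)
Step 3: at (1.72, 1.46, 0.73), ∇φ = (14.76, 3.84, 1.92) → (1.72, 1.46, 0.73) − 0.05·(14.76, 3.84, 1.92) = (0.982, 1.268, 0.634)
Step 4: at (0.982, 1.268, 0.634), ∇φ = (8.856, 3.072, 1.536) → (0.982, 1.268, 0.634) − 0.05·(8.856, 3.072, 1.536) = (0.5392, 1.1144, 0.5572)

(0.5392, 1.1144, 0.5572)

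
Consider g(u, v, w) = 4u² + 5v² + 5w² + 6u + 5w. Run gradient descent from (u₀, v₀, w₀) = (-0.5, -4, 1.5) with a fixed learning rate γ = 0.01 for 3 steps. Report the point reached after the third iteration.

(-0.555328, -2.916, 0.958)

∇g = (8u + 6, 10v, 10w + 5)
(u₁, v₁, w₁) = (-0.5, -4, 1.5) − 0.01·(2, -40, 20) = (-0.52, -3.6, 1.3)
(u₂, v₂, w₂) = (-0.52, -3.6, 1.3) − 0.01·(1.84, -36, 18) = (-0.5384, -3.24, 1.12)
(u₃, v₃, w₃) = (-0.5384, -3.24, 1.12) − 0.01·(1.6928, -32.4, 16.2) = (-0.555328, -2.916, 0.958)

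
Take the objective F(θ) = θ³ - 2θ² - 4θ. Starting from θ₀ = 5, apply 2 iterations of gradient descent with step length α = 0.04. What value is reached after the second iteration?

F′(θ) = 3θ² - 4θ - 4
θ₁ = 5 − 0.04·51 = 2.96
θ₂ = 2.96 − 0.04·10.4448 = 2.542208

2.542208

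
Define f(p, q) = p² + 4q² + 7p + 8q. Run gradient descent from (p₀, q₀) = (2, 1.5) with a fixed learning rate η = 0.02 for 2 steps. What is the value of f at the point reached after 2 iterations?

21.88951744

∇f = (2p + 7, 8q + 8)
Step 1: at (2, 1.5), ∇f = (11, 20) → (2, 1.5) − 0.02·(11, 20) = (1.78, 1.1)
Step 2: at (1.78, 1.1), ∇f = (10.56, 16.8) → (1.78, 1.1) − 0.02·(10.56, 16.8) = (1.5688, 0.764)
f(1.5688, 0.764) = 21.88951744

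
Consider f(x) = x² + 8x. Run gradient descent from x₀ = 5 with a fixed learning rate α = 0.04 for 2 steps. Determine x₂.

f′(x) = 2x + 8
Step 1: f′(5) = 18; x₁ = 5 − 0.04·18 = 4.28
Step 2: f′(4.28) = 16.56; x₂ = 4.28 − 0.04·16.56 = 3.6176

3.6176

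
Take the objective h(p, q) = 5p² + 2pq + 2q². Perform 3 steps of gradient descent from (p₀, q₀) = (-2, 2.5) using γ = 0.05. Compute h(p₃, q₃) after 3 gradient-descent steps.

4.9926825

∇h = (10p + 2q, 2p + 4q)
Step 1: at (-2, 2.5), ∇h = (-15, 6) → (-2, 2.5) − 0.05·(-15, 6) = (-1.25, 2.2)
Step 2: at (-1.25, 2.2), ∇h = (-8.1, 6.3) → (-1.25, 2.2) − 0.05·(-8.1, 6.3) = (-0.845, 1.885)
Step 3: at (-0.845, 1.885), ∇h = (-4.68, 5.85) → (-0.845, 1.885) − 0.05·(-4.68, 5.85) = (-0.611, 1.5925)
h(-0.611, 1.5925) = 4.9926825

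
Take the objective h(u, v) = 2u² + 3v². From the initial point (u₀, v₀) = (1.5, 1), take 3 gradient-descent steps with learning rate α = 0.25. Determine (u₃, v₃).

(0, -0.125)

∇h = (4u, 6v)
(u₁, v₁) = (1.5, 1) − 0.25·(6, 6) = (0, -0.5)
(u₂, v₂) = (0, -0.5) − 0.25·(0, -3) = (0, 0.25)
(u₃, v₃) = (0, 0.25) − 0.25·(0, 1.5) = (0, -0.125)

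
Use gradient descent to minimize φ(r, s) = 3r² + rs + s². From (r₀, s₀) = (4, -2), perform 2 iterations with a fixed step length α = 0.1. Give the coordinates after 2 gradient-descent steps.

∇φ = (6r + s, r + 2s)
Step 1: at (4, -2), ∇φ = (22, 0) → (4, -2) − 0.1·(22, 0) = (1.8, -2)
Step 2: at (1.8, -2), ∇φ = (8.8, -2.2) → (1.8, -2) − 0.1·(8.8, -2.2) = (0.92, -1.78)

(0.92, -1.78)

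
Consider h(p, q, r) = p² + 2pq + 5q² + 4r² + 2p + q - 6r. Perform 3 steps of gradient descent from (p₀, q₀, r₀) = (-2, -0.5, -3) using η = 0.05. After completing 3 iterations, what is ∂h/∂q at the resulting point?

-0.696

∇h = (2p + 2q + 2, 2p + 10q + 1, 8r - 6)
(p₁, q₁, r₁) = (-2, -0.5, -3) − 0.05·(-3, -8, -30) = (-1.85, -0.1, -1.5)
(p₂, q₂, r₂) = (-1.85, -0.1, -1.5) − 0.05·(-1.9, -3.7, -18) = (-1.755, 0.085, -0.6)
(p₃, q₃, r₃) = (-1.755, 0.085, -0.6) − 0.05·(-1.34, -1.66, -10.8) = (-1.688, 0.168, -0.06)
∂h/∂q at (-1.688, 0.168, -0.06) = -0.696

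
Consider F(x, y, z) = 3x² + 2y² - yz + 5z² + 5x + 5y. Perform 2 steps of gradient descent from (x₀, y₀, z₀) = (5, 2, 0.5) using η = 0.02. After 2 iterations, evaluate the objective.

71.50414428

∇F = (6x + 5, 4y - z + 5, -y + 10z)
(x₁, y₁, z₁) = (5, 2, 0.5) − 0.02·(35, 12.5, 3) = (4.3, 1.75, 0.44)
(x₂, y₂, z₂) = (4.3, 1.75, 0.44) − 0.02·(30.8, 11.56, 2.65) = (3.684, 1.5188, 0.387)
F(3.684, 1.5188, 0.387) = 71.50414428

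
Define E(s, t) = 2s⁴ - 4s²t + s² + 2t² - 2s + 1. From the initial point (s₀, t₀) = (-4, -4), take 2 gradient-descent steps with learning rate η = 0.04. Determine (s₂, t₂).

(-3392.672, 76.768)

∇E = (8s³ - 8st + 2s - 2, -4s² + 4t)
Step 1: at (-4, -4), ∇E = (-650, -80) → (-4, -4) − 0.04·(-650, -80) = (22, -0.8)
Step 2: at (22, -0.8), ∇E = (85366.8, -1939.2) → (22, -0.8) − 0.04·(85366.8, -1939.2) = (-3392.672, 76.768)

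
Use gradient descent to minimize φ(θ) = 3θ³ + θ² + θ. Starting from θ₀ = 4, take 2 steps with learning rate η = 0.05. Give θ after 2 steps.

-9.330125

φ′(θ) = 9θ² + 2θ + 1
θ₁ = 4 − 0.05·153 = -3.65
θ₂ = -3.65 − 0.05·113.6025 = -9.330125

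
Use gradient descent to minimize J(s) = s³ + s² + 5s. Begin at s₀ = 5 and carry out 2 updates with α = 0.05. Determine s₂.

0.1625

J′(s) = 3s² + 2s + 5
s₁ = 5 − 0.05·90 = 0.5
s₂ = 0.5 − 0.05·6.75 = 0.1625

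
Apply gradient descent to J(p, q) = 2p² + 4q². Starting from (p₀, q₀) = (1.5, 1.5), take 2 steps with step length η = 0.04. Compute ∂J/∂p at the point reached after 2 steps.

4.2336

∇J = (4p, 8q)
Step 1: at (1.5, 1.5), ∇J = (6, 12) → (1.5, 1.5) − 0.04·(6, 12) = (1.26, 1.02)
Step 2: at (1.26, 1.02), ∇J = (5.04, 8.16) → (1.26, 1.02) − 0.04·(5.04, 8.16) = (1.0584, 0.6936)
∂J/∂p at (1.0584, 0.6936) = 4.2336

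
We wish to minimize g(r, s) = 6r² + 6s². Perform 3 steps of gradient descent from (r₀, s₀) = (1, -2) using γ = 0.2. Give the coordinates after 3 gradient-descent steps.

(-2.744, 5.488)

∇g = (12r, 12s)
Step 1: at (1, -2), ∇g = (12, -24) → (1, -2) − 0.2·(12, -24) = (-1.4, 2.8)
Step 2: at (-1.4, 2.8), ∇g = (-16.8, 33.6) → (-1.4, 2.8) − 0.2·(-16.8, 33.6) = (1.96, -3.92)
Step 3: at (1.96, -3.92), ∇g = (23.52, -47.04) → (1.96, -3.92) − 0.2·(23.52, -47.04) = (-2.744, 5.488)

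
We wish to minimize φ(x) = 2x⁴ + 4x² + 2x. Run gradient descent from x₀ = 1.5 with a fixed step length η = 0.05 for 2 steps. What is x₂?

φ′(x) = 8x³ + 8x + 2
x₁ = 1.5 − 0.05·41 = -0.55
x₂ = -0.55 − 0.05·(-3.731) = -0.36345

-0.36345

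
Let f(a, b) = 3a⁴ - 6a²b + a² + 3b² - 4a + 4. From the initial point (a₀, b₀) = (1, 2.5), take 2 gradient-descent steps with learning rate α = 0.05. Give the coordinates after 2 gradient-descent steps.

(-0.34, 2.635)

∇f = (12a³ - 12ab + 2a - 4, -6a² + 6b)
(a₁, b₁) = (1, 2.5) − 0.05·(-20, 9) = (2, 2.05)
(a₂, b₂) = (2, 2.05) − 0.05·(46.8, -11.7) = (-0.34, 2.635)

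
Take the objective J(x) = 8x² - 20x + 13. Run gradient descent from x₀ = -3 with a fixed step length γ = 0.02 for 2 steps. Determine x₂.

-0.7152

J′(x) = 16x - 20
Step 1: J′(-3) = -68; x₁ = -3 − 0.02·(-68) = -1.64
Step 2: J′(-1.64) = -46.24; x₂ = -1.64 − 0.02·(-46.24) = -0.7152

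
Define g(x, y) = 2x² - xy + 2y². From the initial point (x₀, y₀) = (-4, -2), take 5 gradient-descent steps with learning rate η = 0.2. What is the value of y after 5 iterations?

-0.03072

∇g = (4x - y, -x + 4y)
Step 1: at (-4, -2), ∇g = (-14, -4) → (-4, -2) − 0.2·(-14, -4) = (-1.2, -1.2)
Step 2: at (-1.2, -1.2), ∇g = (-3.6, -3.6) → (-1.2, -1.2) − 0.2·(-3.6, -3.6) = (-0.48, -0.48)
Step 3: at (-0.48, -0.48), ∇g = (-1.44, -1.44) → (-0.48, -0.48) − 0.2·(-1.44, -1.44) = (-0.192, -0.192)
Step 4: at (-0.192, -0.192), ∇g = (-0.576, -0.576) → (-0.192, -0.192) − 0.2·(-0.576, -0.576) = (-0.0768, -0.0768)
Step 5: at (-0.0768, -0.0768), ∇g = (-0.2304, -0.2304) → (-0.0768, -0.0768) − 0.2·(-0.2304, -0.2304) = (-0.03072, -0.03072)
y = -0.03072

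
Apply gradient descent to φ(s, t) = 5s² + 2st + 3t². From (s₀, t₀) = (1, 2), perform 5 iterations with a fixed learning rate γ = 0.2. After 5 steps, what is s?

-3.35904

∇φ = (10s + 2t, 2s + 6t)
(s₁, t₁) = (1, 2) − 0.2·(14, 14) = (-1.8, -0.8)
(s₂, t₂) = (-1.8, -0.8) − 0.2·(-19.6, -8.4) = (2.12, 0.88)
(s₃, t₃) = (2.12, 0.88) − 0.2·(22.96, 9.52) = (-2.472, -1.024)
(s₄, t₄) = (-2.472, -1.024) − 0.2·(-26.768, -11.088) = (2.8816, 1.1936)
(s₅, t₅) = (2.8816, 1.1936) − 0.2·(31.2032, 12.9248) = (-3.35904, -1.39136)
s = -3.35904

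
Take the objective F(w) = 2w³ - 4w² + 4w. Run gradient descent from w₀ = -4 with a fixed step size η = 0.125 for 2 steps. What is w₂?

-356.6875

F′(w) = 6w² - 8w + 4
w₁ = -4 − 0.125·132 = -20.5
w₂ = -20.5 − 0.125·2689.5 = -356.6875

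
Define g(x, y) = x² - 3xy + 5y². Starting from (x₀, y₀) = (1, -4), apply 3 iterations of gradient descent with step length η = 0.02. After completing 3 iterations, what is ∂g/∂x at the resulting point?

6.503736

∇g = (2x - 3y, -3x + 10y)
(x₁, y₁) = (1, -4) − 0.02·(14, -43) = (0.72, -3.14)
(x₂, y₂) = (0.72, -3.14) − 0.02·(10.86, -33.56) = (0.5028, -2.4688)
(x₃, y₃) = (0.5028, -2.4688) − 0.02·(8.412, -26.1964) = (0.33456, -1.944872)
∂g/∂x at (0.33456, -1.944872) = 6.503736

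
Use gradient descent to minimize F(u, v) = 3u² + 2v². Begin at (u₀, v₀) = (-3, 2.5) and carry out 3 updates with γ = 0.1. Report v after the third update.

∇F = (6u, 4v)
(u₁, v₁) = (-3, 2.5) − 0.1·(-18, 10) = (-1.2, 1.5)
(u₂, v₂) = (-1.2, 1.5) − 0.1·(-7.2, 6) = (-0.48, 0.9)
(u₃, v₃) = (-0.48, 0.9) − 0.1·(-2.88, 3.6) = (-0.192, 0.54)
v = 0.54

0.54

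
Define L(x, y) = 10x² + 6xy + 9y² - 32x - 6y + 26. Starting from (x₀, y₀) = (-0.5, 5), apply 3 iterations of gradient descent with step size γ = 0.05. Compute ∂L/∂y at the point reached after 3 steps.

1.899

∇L = (20x + 6y - 32, 6x + 18y - 6)
(x₁, y₁) = (-0.5, 5) − 0.05·(-12, 81) = (0.1, 0.95)
(x₂, y₂) = (0.1, 0.95) − 0.05·(-24.3, 11.7) = (1.315, 0.365)
(x₃, y₃) = (1.315, 0.365) − 0.05·(-3.51, 8.46) = (1.4905, -0.058)
∂L/∂y at (1.4905, -0.058) = 1.899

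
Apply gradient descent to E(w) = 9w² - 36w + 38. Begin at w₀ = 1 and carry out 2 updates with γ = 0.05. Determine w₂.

1.99

E′(w) = 18w - 36
Step 1: E′(1) = -18; w₁ = 1 − 0.05·(-18) = 1.9
Step 2: E′(1.9) = -1.8; w₂ = 1.9 − 0.05·(-1.8) = 1.99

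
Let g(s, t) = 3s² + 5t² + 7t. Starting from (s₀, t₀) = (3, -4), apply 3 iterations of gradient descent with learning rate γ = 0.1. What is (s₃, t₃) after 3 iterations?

∇g = (6s, 10t + 7)
Step 1: at (3, -4), ∇g = (18, -33) → (3, -4) − 0.1·(18, -33) = (1.2, -0.7)
Step 2: at (1.2, -0.7), ∇g = (7.2, 0) → (1.2, -0.7) − 0.1·(7.2, 0) = (0.48, -0.7)
Step 3: at (0.48, -0.7), ∇g = (2.88, 0) → (0.48, -0.7) − 0.1·(2.88, 0) = (0.192, -0.7)

(0.192, -0.7)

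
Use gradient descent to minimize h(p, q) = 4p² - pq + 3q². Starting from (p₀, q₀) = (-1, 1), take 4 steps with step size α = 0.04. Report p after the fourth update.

∇h = (8p - q, -p + 6q)
(p₁, q₁) = (-1, 1) − 0.04·(-9, 7) = (-0.64, 0.72)
(p₂, q₂) = (-0.64, 0.72) − 0.04·(-5.84, 4.96) = (-0.4064, 0.5216)
(p₃, q₃) = (-0.4064, 0.5216) − 0.04·(-3.7728, 3.536) = (-0.255488, 0.38016)
(p₄, q₄) = (-0.255488, 0.38016) − 0.04·(-2.424064, 2.536448) = (-0.15852544, 0.27870208)
p = -0.15852544

-0.15852544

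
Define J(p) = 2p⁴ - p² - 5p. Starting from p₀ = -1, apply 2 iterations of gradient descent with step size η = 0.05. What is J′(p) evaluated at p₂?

J′(p) = 8p³ - 2p - 5
Step 1: J′(-1) = -11; p₁ = -1 − 0.05·(-11) = -0.45
Step 2: J′(-0.45) = -4.829; p₂ = -0.45 − 0.05·(-4.829) = -0.20855
J′(p) at (-0.20855) = -4.655463892211

-4.655463892211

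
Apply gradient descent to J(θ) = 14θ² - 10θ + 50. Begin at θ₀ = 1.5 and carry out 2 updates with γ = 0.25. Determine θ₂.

J′(θ) = 28θ - 10
Step 1: J′(1.5) = 32; θ₁ = 1.5 − 0.25·32 = -6.5
Step 2: J′(-6.5) = -192; θ₂ = -6.5 − 0.25·(-192) = 41.5

41.5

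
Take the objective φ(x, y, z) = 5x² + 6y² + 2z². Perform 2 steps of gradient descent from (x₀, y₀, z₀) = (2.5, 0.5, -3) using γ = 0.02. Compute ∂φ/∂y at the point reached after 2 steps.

∇φ = (10x, 12y, 4z)
Step 1: at (2.5, 0.5, -3), ∇φ = (25, 6, -12) → (2.5, 0.5, -3) − 0.02·(25, 6, -12) = (2, 0.38, -2.76)
Step 2: at (2, 0.38, -2.76), ∇φ = (20, 4.56, -11.04) → (2, 0.38, -2.76) − 0.02·(20, 4.56, -11.04) = (1.6, 0.2888, -2.5392)
∂φ/∂y at (1.6, 0.2888, -2.5392) = 3.4656

3.4656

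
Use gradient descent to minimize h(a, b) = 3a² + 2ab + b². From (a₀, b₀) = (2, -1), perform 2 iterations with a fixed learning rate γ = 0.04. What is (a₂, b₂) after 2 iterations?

(1.3024, -1.1216)

∇h = (6a + 2b, 2a + 2b)
(a₁, b₁) = (2, -1) − 0.04·(10, 2) = (1.6, -1.08)
(a₂, b₂) = (1.6, -1.08) − 0.04·(7.44, 1.04) = (1.3024, -1.1216)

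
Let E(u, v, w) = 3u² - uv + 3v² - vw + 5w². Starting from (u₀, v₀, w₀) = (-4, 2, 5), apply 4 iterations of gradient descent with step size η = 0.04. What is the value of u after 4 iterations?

∇E = (6u - v, -u + 6v - w, -v + 10w)
Step 1: at (-4, 2, 5), ∇E = (-26, 11, 48) → (-4, 2, 5) − 0.04·(-26, 11, 48) = (-2.96, 1.56, 3.08)
Step 2: at (-2.96, 1.56, 3.08), ∇E = (-19.32, 9.24, 29.24) → (-2.96, 1.56, 3.08) − 0.04·(-19.32, 9.24, 29.24) = (-2.1872, 1.1904, 1.9104)
Step 3: at (-2.1872, 1.1904, 1.9104), ∇E = (-14.3136, 7.4192, 17.9136) → (-2.1872, 1.1904, 1.9104) − 0.04·(-14.3136, 7.4192, 17.9136) = (-1.614656, 0.893632, 1.193856)
Step 4: at (-1.614656, 0.893632, 1.193856), ∇E = (-10.581568, 5.782592, 11.044928) → (-1.614656, 0.893632, 1.193856) − 0.04·(-10.581568, 5.782592, 11.044928) = (-1.19139328, 0.66232832, 0.75205888)
u = -1.19139328

-1.19139328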